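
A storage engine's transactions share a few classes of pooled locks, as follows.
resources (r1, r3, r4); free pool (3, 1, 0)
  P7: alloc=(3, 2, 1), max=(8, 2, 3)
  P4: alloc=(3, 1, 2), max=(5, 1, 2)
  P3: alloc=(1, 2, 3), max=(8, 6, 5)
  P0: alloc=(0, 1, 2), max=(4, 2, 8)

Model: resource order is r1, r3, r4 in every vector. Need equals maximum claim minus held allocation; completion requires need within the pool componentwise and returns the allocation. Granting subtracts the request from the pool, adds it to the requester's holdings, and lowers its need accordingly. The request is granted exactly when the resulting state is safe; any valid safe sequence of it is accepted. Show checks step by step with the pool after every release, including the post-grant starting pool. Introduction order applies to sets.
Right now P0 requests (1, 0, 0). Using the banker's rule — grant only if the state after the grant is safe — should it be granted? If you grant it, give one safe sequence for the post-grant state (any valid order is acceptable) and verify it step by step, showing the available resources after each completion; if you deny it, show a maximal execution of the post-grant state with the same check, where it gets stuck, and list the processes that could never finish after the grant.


GRANT — the state after the grant stays safe, e.g. via P4, P7, P3, P0.
Key observation: even at the reduced pool (2, 1, 0), P4 fits immediately, so safety survives the grant.
Verifying the post-grant state step by step:
  pool = (2, 1, 0)
  run P4 (needs (2, 0, 0), free (2, 1, 0)); after release of (3, 1, 2) the pool is (5, 2, 2)
  run P7 (needs (5, 0, 2), free (5, 2, 2)); after release of (3, 2, 1) the pool is (8, 4, 3)
  run P3 (needs (7, 4, 2), free (8, 4, 3)); after release of (1, 2, 3) the pool is (9, 6, 6)
  run P0 (needs (3, 1, 6), free (9, 6, 6)); after release of (1, 1, 2) the pool is (10, 7, 8)


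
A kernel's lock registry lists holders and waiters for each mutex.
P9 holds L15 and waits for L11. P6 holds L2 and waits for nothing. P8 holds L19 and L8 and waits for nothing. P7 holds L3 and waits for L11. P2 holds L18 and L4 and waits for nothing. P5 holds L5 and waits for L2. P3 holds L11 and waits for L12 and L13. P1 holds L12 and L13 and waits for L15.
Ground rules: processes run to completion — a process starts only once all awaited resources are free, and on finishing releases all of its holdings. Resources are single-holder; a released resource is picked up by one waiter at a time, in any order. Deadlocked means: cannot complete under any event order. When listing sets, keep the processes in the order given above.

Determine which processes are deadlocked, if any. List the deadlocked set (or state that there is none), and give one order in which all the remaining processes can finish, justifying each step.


Deadlocked set: P9, P7, P3 and P1.
Key observation: nobody on the ring P9 -> P3 -> P1 -> P9 can start until another member finishes, which never happens; P7 waits into the deadlock from upstream.
One completion order for the rest: P6, P2, P5, P8.
Verifying each step:
  P6: no waits; runs immediately, freeing L2
  P2: no waits; runs immediately, freeing L18 and L4
  run P5 (all its waits — L2 — are resolved); releases L5
  P8: no waits; runs immediately, freeing L19 and L8


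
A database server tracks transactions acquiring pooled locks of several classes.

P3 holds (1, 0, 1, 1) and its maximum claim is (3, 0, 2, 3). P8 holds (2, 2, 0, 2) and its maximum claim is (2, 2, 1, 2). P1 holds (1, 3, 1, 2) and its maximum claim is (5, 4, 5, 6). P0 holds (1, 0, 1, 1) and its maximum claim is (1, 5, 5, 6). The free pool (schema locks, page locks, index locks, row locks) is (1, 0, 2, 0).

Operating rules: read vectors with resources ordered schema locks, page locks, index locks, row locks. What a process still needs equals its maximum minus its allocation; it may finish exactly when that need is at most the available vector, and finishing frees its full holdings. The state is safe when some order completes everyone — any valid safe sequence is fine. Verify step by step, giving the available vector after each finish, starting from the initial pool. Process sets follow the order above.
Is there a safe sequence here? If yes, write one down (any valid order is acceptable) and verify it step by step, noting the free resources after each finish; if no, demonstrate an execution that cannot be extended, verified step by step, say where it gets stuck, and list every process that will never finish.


UNSAFE — no complete ordering exists.
Key observation: the pool after P8, P3 is (4, 2, 3, 3); every surviving request exceeds it in index locks, so progress ends there.
A maximal execution: P8, P3 — then nothing else fits. Step-by-step check:
  pool = (1, 0, 2, 0)
  P8 needs (0, 0, 1, 0) <= (1, 0, 2, 0) -> finishes; pool += (2, 2, 0, 2) = (3, 2, 2, 2)
  P3 needs (2, 0, 1, 2) <= (3, 2, 2, 2) -> finishes; pool += (1, 0, 1, 1) = (4, 2, 3, 3)
  P1 still needs (4, 1, 4, 4) but only (4, 2, 3, 3) is free — short on index locks and row locks
  P0 still needs (0, 5, 4, 5) but only (4, 2, 3, 3) is free — short on page locks, index locks and row locks
Never able to finish: P1 and P0.


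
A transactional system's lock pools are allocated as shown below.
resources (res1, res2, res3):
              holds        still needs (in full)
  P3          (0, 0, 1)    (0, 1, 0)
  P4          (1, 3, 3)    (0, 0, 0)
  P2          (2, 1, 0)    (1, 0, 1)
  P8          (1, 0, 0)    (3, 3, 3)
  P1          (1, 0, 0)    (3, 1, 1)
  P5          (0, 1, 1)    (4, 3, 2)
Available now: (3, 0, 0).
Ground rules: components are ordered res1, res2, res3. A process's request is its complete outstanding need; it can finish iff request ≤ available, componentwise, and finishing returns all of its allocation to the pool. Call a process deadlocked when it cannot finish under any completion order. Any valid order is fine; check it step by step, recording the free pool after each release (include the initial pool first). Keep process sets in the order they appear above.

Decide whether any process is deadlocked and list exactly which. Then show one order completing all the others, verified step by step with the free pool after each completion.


The deadlocked set is empty.
Key observation: P4 fits the free pool immediately, and its release cascades until everyone finishes.
A valid finishing order for the others: P4, P2, P8, P1, P3, P5. Walking it through:
  pool = (3, 0, 0)
  run P4 (needs (0, 0, 0), free (3, 0, 0)); after release of (1, 3, 3) the pool is (4, 3, 3)
  run P2 (needs (1, 0, 1), free (4, 3, 3)); after release of (2, 1, 0) the pool is (6, 4, 3)
  run P8 (needs (3, 3, 3), free (6, 4, 3)); after release of (1, 0, 0) the pool is (7, 4, 3)
  run P1 (needs (3, 1, 1), free (7, 4, 3)); after release of (1, 0, 0) the pool is (8, 4, 3)
  run P3 (needs (0, 1, 0), free (8, 4, 3)); after release of (0, 0, 1) the pool is (8, 4, 4)
  run P5 (needs (4, 3, 2), free (8, 4, 4)); after release of (0, 1, 1) the pool is (8, 5, 5)


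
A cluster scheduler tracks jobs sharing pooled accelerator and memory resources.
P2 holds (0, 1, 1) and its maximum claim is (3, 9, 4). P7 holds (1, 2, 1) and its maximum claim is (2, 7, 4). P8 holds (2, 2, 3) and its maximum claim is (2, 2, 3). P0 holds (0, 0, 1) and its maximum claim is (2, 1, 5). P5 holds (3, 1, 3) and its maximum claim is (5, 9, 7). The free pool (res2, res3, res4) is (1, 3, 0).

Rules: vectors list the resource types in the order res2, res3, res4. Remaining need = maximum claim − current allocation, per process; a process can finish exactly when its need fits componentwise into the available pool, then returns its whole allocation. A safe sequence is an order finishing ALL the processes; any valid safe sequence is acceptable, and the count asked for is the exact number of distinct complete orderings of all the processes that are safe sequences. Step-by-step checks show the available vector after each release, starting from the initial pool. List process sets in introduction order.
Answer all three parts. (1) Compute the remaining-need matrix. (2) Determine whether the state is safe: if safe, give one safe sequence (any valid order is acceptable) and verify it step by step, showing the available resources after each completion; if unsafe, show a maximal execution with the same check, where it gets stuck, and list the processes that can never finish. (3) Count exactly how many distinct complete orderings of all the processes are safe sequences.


(1) Need matrix, components ordered res2, res3, res4:
  P2: (3, 8, 3)
  P7: (1, 5, 3)
  P8: (0, 0, 0)
  P0: (2, 1, 4)
  P5: (2, 8, 4)
(2) The state is UNSAFE.
Key observation: the pool after P8, P7, P0 is (4, 7, 5); every surviving request exceeds it in res3, so progress ends there.
Going as far as possible: P8, P7, P0; after that, nothing fits. Check, step by step:
  pool = (1, 3, 0)
  run P8 (needs (0, 0, 0), free (1, 3, 0)); after release of (2, 2, 3) the pool is (3, 5, 3)
  run P7 (needs (1, 5, 3), free (3, 5, 3)); after release of (1, 2, 1) the pool is (4, 7, 4)
  run P0 (needs (2, 1, 4), free (4, 7, 4)); after release of (0, 0, 1) the pool is (4, 7, 5)
  P2 still needs (3, 8, 3) but only (4, 7, 5) is free — short on res3
  P5 still needs (2, 8, 4) but only (4, 7, 5) is free — short on res3
Processes that can never finish: P2 and P5.
(3) Exactly 0 of the possible complete orderings are safe sequences.


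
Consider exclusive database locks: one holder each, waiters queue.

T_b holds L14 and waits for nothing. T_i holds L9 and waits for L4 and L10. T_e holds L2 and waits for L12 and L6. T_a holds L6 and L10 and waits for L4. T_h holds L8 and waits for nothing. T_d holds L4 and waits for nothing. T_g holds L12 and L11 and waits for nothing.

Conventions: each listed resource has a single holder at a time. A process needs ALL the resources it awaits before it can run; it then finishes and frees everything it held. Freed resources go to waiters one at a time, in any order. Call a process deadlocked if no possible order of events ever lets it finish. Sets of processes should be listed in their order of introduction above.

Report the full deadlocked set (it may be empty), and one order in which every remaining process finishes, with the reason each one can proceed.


No process is deadlocked.
Key observation: no waiting chain loops back on itself — every chain ends at a process that waits on nothing, so everyone eventually runs.
One completion order for the rest: T_h, T_d, T_a, T_i, T_g, T_b, T_e.
Verifying each step:
  run T_h (it waits on nothing); releases L8
  run T_d (it waits on nothing); releases L4
  T_a: everything it awaited (L4) is free; runs, freeing L6 and L10
  T_i: everything it awaited (L4 and L10) is free; runs, freeing L9
  run T_g (it waits on nothing); releases L12 and L11
  run T_b (it waits on nothing); releases L14
  T_e: everything it awaited (L12 and L6) is free; runs, freeing L2


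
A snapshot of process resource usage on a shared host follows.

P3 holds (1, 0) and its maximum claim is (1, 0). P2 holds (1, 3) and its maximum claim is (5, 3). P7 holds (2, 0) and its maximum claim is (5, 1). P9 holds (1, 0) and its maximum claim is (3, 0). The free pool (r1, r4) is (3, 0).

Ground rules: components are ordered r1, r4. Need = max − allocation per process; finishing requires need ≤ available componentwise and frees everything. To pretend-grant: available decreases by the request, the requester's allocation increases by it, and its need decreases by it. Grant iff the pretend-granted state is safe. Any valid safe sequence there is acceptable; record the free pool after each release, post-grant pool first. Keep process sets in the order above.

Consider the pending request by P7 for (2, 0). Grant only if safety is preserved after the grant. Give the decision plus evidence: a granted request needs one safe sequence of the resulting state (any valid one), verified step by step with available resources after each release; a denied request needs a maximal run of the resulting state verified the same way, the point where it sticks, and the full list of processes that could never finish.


DENY: after the grant no complete ordering would exist.
Key observation: after P3, P9 the pool peaks at (3, 0), and each blocked process is short somewhere: P2 on r1; P7 on r4.
On the post-grant state, P3, P9 is a maximal run — nothing extends it. Step-by-step check:
  pool = (1, 0)
  run P3 (needs (0, 0), free (1, 0)); after release of (1, 0) the pool is (2, 0)
  run P9 (needs (2, 0), free (2, 0)); after release of (1, 0) the pool is (3, 0)
  P2 still needs (4, 0) but only (3, 0) is free — short on r1
  P7 still needs (1, 1) but only (3, 0) is free — short on r4
Post-grant, the permanently blocked set is P2 and P7.


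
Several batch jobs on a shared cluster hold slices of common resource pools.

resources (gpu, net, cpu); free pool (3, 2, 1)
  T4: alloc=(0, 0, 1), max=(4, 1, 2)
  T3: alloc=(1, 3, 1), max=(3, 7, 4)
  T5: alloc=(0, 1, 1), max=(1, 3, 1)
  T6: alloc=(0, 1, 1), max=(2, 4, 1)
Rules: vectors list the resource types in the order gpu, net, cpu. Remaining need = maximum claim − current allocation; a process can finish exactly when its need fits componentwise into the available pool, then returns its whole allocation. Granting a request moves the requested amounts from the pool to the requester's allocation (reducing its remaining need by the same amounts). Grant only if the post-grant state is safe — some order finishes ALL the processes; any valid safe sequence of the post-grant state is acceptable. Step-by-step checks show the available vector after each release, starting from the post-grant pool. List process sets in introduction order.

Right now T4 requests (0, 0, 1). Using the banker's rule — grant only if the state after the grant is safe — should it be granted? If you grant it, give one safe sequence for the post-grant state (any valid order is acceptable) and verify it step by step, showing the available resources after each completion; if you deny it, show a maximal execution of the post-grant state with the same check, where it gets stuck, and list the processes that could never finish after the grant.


DENY: after the grant no complete ordering would exist.
Key observation: after T5, T6 the pool peaks at (3, 4, 2), and each blocked process is short somewhere: T4 on gpu; T3 on cpu.
After a pretend grant, a maximal execution: T5, T6 — then nothing else fits. Walking it through:
  pool = (3, 2, 0)
  T5: need (1, 2, 0) fits (3, 2, 0); releases (0, 1, 1), pool now (3, 3, 1)
  T6: need (2, 3, 0) fits (3, 3, 1); releases (0, 1, 1), pool now (3, 4, 2)
  T4 cannot run: need (4, 1, 0) vs free (3, 4, 2) (insufficient gpu)
  T3 cannot run: need (2, 4, 3) vs free (3, 4, 2) (insufficient cpu)
Had the request been granted, T4 and T3 could never finish.


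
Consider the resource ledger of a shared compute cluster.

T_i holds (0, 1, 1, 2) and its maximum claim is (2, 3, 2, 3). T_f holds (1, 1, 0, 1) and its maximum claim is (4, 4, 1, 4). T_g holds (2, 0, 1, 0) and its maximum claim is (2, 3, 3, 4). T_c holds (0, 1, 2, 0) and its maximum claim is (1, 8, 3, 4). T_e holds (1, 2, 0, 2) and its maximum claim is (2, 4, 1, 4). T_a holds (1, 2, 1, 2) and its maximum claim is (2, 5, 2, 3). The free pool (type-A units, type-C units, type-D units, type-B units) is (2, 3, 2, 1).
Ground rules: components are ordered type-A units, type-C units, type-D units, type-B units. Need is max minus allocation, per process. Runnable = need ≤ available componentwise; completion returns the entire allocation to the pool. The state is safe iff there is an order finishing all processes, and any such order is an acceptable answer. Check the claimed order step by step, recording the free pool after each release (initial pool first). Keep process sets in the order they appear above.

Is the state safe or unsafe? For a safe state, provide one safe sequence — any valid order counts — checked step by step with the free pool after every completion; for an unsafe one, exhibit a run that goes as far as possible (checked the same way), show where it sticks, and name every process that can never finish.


SAFE, for example via the order T_a, T_e, T_c, T_i, T_f, T_g.
Key observation: T_a is the earliest step where a requested resource binds exactly: need (1, 3, 1, 1), pool (2, 3, 2, 1) at its turn.
Verifying each step:
  pool = (2, 3, 2, 1)
  T_a: need (1, 3, 1, 1) fits (2, 3, 2, 1); releases (1, 2, 1, 2), pool now (3, 5, 3, 3)
  T_e: need (1, 2, 1, 2) fits (3, 5, 3, 3); releases (1, 2, 0, 2), pool now (4, 7, 3, 5)
  T_c: need (1, 7, 1, 4) fits (4, 7, 3, 5); releases (0, 1, 2, 0), pool now (4, 8, 5, 5)
  T_i: need (2, 2, 1, 1) fits (4, 8, 5, 5); releases (0, 1, 1, 2), pool now (4, 9, 6, 7)
  T_f: need (3, 3, 1, 3) fits (4, 9, 6, 7); releases (1, 1, 0, 1), pool now (5, 10, 6, 8)
  T_g: need (0, 3, 2, 4) fits (5, 10, 6, 8); releases (2, 0, 1, 0), pool now (7, 10, 7, 8)


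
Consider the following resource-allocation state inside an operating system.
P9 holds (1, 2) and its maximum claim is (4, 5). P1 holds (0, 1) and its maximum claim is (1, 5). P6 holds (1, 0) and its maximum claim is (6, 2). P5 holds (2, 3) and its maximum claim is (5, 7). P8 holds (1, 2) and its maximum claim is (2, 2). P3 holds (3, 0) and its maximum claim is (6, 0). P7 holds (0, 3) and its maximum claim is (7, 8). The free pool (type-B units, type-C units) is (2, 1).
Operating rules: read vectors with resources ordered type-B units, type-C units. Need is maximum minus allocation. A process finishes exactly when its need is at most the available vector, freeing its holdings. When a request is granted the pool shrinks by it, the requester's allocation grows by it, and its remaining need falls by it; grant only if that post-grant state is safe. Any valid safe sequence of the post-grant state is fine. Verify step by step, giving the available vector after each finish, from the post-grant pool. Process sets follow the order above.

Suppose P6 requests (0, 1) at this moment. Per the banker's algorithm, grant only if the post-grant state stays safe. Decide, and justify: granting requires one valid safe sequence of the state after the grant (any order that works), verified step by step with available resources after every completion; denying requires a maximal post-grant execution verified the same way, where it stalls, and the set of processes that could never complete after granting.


GRANT: granting preserves safety; a valid post-grant sequence is P8, P3, P6, P9, P5, P1, P7.
Key observation: the grant leaves (2, 0) free — enough for P8, whose release restarts the cascade.
Check on the post-grant state, step by step:
  pool = (2, 0)
  P8: need (1, 0) fits (2, 0); releases (1, 2), pool now (3, 2)
  P3: need (3, 0) fits (3, 2); releases (3, 0), pool now (6, 2)
  P6: need (5, 1) fits (6, 2); releases (1, 1), pool now (7, 3)
  P9: need (3, 3) fits (7, 3); releases (1, 2), pool now (8, 5)
  P5: need (3, 4) fits (8, 5); releases (2, 3), pool now (10, 8)
  P1: need (1, 4) fits (10, 8); releases (0, 1), pool now (10, 9)
  P7: need (7, 5) fits (10, 9); releases (0, 3), pool now (10, 12)


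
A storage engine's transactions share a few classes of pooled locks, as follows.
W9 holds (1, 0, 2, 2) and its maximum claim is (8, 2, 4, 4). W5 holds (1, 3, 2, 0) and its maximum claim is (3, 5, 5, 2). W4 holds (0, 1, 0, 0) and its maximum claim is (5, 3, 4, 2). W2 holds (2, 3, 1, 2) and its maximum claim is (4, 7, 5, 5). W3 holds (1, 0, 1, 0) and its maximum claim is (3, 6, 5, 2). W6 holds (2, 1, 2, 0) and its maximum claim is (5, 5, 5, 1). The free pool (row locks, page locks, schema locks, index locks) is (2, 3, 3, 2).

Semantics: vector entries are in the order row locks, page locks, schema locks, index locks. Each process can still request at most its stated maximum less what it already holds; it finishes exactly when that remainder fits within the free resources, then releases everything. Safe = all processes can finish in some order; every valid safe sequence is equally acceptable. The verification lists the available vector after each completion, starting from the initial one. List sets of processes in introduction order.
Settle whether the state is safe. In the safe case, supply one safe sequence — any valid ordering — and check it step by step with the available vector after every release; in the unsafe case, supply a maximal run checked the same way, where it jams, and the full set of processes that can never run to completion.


UNSAFE — no complete ordering exists.
Key observation: after W5, W6, W3, W4 the pool peaks at (6, 8, 8, 2), and each blocked process is short somewhere: W9 on row locks; W2 on index locks.
Going as far as possible: W5, W6, W3, W4; after that, nothing fits. Walking it through:
  pool = (2, 3, 3, 2)
  W5: need (2, 2, 3, 2) fits (2, 3, 3, 2); releases (1, 3, 2, 0), pool now (3, 6, 5, 2)
  W6: need (3, 4, 3, 1) fits (3, 6, 5, 2); releases (2, 1, 2, 0), pool now (5, 7, 7, 2)
  W3: need (2, 6, 4, 2) fits (5, 7, 7, 2); releases (1, 0, 1, 0), pool now (6, 7, 8, 2)
  W4: need (5, 2, 4, 2) fits (6, 7, 8, 2); releases (0, 1, 0, 0), pool now (6, 8, 8, 2)
  W9 still needs (7, 2, 2, 2) but only (6, 8, 8, 2) is free — short on row locks
  W2 still needs (2, 4, 4, 3) but only (6, 8, 8, 2) is free — short on index locks
Permanently blocked: W9 and W2.


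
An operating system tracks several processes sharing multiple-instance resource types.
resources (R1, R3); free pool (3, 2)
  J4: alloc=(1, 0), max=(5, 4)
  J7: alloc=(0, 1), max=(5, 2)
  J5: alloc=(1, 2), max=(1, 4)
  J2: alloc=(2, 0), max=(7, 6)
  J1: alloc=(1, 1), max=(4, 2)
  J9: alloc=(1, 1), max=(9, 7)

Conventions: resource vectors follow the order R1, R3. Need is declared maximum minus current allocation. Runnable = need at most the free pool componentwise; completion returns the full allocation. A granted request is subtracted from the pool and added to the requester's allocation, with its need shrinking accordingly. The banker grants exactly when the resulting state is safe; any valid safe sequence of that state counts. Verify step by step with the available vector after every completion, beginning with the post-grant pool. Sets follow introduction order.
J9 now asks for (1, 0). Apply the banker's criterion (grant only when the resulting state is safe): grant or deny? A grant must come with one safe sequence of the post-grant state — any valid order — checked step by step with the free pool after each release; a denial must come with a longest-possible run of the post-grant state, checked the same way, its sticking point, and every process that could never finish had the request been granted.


GRANT: granting preserves safety; a valid post-grant sequence is J5, J1, J4, J7, J2, J9.
Key observation: with (2, 2) left after the transfer, J5 can run at once — the state stays safe.
Step-by-step check of the post-grant state:
  pool = (2, 2)
  run J5 (needs (0, 2), free (2, 2)); after release of (1, 2) the pool is (3, 4)
  run J1 (needs (3, 1), free (3, 4)); after release of (1, 1) the pool is (4, 5)
  run J4 (needs (4, 4), free (4, 5)); after release of (1, 0) the pool is (5, 5)
  run J7 (needs (5, 1), free (5, 5)); after release of (0, 1) the pool is (5, 6)
  run J2 (needs (5, 6), free (5, 6)); after release of (2, 0) the pool is (7, 6)
  run J9 (needs (7, 6), free (7, 6)); after release of (2, 1) the pool is (9, 7)


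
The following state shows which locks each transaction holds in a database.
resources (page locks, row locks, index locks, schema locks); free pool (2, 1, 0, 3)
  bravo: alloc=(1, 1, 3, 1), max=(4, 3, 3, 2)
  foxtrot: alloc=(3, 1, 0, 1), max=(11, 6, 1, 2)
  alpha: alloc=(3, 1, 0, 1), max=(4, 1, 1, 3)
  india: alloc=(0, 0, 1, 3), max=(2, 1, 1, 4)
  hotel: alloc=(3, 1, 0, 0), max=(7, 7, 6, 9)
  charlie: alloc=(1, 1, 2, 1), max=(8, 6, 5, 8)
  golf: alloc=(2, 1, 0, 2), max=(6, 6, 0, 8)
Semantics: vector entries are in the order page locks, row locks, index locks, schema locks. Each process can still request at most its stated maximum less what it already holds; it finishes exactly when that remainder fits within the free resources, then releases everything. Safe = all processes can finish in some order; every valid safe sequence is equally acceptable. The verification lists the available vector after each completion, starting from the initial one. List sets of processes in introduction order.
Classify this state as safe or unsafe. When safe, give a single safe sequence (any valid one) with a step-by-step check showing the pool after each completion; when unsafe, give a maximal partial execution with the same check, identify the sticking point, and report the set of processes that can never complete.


UNSAFE.
Key observation: no order helps: past india, alpha, bravo, the free pool tops out at (6, 3, 4, 8), below what each blocked process needs in row locks.
A maximal execution: india, alpha, bravo — then nothing else fits. Step-by-step check:
  pool = (2, 1, 0, 3)
  india needs (2, 1, 0, 1) <= (2, 1, 0, 3) -> finishes; pool += (0, 0, 1, 3) = (2, 1, 1, 6)
  alpha needs (1, 0, 1, 2) <= (2, 1, 1, 6) -> finishes; pool += (3, 1, 0, 1) = (5, 2, 1, 7)
  bravo needs (3, 2, 0, 1) <= (5, 2, 1, 7) -> finishes; pool += (1, 1, 3, 1) = (6, 3, 4, 8)
  foxtrot cannot run: need (8, 5, 1, 1) vs free (6, 3, 4, 8) (insufficient page locks and row locks)
  hotel cannot run: need (4, 6, 6, 9) vs free (6, 3, 4, 8) (insufficient row locks, index locks and schema locks)
  charlie cannot run: need (7, 5, 3, 7) vs free (6, 3, 4, 8) (insufficient page locks and row locks)
  golf cannot run: need (4, 5, 0, 6) vs free (6, 3, 4, 8) (insufficient row locks)
Permanently blocked: foxtrot, hotel, charlie and golf.


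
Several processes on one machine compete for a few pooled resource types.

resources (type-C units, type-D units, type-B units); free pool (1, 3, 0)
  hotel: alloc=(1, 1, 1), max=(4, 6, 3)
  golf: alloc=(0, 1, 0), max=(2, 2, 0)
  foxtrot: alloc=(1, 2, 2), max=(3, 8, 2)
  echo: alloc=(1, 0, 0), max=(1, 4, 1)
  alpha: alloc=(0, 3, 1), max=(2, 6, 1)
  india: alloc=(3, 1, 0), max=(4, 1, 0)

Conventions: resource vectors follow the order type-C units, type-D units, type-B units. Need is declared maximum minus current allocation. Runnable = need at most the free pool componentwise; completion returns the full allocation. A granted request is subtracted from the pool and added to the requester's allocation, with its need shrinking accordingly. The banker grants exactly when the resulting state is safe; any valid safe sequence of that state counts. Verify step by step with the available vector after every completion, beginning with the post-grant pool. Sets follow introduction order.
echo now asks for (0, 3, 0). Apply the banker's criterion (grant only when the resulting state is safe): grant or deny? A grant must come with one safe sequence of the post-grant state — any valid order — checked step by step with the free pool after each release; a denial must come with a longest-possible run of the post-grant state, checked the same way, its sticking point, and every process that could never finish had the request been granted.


DENY. Granting would leave the state unsafe.
Key observation: after india, golf the pool peaks at (4, 2, 0), and each blocked process is short somewhere: hotel on type-D units, type-B units; foxtrot on type-D units; echo on type-B units; alpha on type-D units.
Pretend the grant happened; the run india, golf goes as far as possible. Walking it through:
  pool = (1, 0, 0)
  run india (needs (1, 0, 0), free (1, 0, 0)); after release of (3, 1, 0) the pool is (4, 1, 0)
  run golf (needs (2, 1, 0), free (4, 1, 0)); after release of (0, 1, 0) the pool is (4, 2, 0)
  hotel still needs (3, 5, 2) but only (4, 2, 0) is free — short on type-D units and type-B units
  foxtrot still needs (2, 6, 0) but only (4, 2, 0) is free — short on type-D units
  echo still needs (0, 1, 1) but only (4, 2, 0) is free — short on type-B units
  alpha still needs (2, 3, 0) but only (4, 2, 0) is free — short on type-D units
Had the request been granted, hotel, foxtrot, echo and alpha could never finish.


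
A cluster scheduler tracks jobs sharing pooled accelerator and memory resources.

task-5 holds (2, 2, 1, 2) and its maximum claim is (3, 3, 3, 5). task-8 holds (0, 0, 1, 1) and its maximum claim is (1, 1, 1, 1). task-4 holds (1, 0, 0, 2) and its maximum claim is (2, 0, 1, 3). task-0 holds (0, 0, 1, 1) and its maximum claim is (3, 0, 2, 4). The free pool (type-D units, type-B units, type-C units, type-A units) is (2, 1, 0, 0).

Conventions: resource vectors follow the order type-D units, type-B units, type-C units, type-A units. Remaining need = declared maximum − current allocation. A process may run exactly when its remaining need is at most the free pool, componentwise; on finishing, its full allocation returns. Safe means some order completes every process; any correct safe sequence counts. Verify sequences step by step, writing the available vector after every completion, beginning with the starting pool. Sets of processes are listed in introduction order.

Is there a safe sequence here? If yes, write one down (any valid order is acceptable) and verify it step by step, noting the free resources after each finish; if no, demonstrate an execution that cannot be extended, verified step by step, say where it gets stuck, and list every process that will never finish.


The state is SAFE; one workable sequence: task-8, task-4, task-0, task-5.
Key observation: the order's first zero-slack moment is task-8 ((1, 1, 0, 0) needed, (2, 1, 0, 0) free — a requested resource with nothing to spare).
Check, step by step:
  pool = (2, 1, 0, 0)
  run task-8 (needs (1, 1, 0, 0), free (2, 1, 0, 0)); after release of (0, 0, 1, 1) the pool is (2, 1, 1, 1)
  run task-4 (needs (1, 0, 1, 1), free (2, 1, 1, 1)); after release of (1, 0, 0, 2) the pool is (3, 1, 1, 3)
  run task-0 (needs (3, 0, 1, 3), free (3, 1, 1, 3)); after release of (0, 0, 1, 1) the pool is (3, 1, 2, 4)
  run task-5 (needs (1, 1, 2, 3), free (3, 1, 2, 4)); after release of (2, 2, 1, 2) the pool is (5, 3, 3, 6)


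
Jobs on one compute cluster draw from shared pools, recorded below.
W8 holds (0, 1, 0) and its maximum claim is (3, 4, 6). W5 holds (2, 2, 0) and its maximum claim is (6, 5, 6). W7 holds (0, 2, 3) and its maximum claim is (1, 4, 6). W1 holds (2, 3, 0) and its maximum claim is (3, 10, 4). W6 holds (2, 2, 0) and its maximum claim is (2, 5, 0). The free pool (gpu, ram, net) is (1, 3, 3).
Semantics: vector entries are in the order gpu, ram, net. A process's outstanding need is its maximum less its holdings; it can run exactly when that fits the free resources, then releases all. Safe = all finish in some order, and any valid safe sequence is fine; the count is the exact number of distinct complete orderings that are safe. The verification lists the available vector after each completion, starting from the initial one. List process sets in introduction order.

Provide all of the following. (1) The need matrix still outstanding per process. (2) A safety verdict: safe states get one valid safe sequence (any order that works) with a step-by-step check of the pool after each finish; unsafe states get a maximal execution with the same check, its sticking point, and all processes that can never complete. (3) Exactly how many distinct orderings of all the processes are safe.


(1) Need matrix, components ordered gpu, ram, net:
  W8: (3, 3, 6)
  W5: (4, 3, 6)
  W7: (1, 2, 3)
  W1: (1, 7, 4)
  W6: (0, 3, 0)
(2) SAFE, for example via the order W6, W7, W1, W5, W8.
Key observation: the order's first zero-slack moment is W6 ((0, 3, 0) needed, (1, 3, 3) free — a requested resource with nothing to spare).
Verifying each step:
  pool = (1, 3, 3)
  W6 needs (0, 3, 0) <= (1, 3, 3) -> finishes; pool += (2, 2, 0) = (3, 5, 3)
  W7 needs (1, 2, 3) <= (3, 5, 3) -> finishes; pool += (0, 2, 3) = (3, 7, 6)
  W1 needs (1, 7, 4) <= (3, 7, 6) -> finishes; pool += (2, 3, 0) = (5, 10, 6)
  W5 needs (4, 3, 6) <= (5, 10, 6) -> finishes; pool += (2, 2, 0) = (7, 12, 6)
  W8 needs (3, 3, 6) <= (7, 12, 6) -> finishes; pool += (0, 1, 0) = (7, 13, 6)
(3) The exact count: 6 of the possible complete orderings are safe sequences.


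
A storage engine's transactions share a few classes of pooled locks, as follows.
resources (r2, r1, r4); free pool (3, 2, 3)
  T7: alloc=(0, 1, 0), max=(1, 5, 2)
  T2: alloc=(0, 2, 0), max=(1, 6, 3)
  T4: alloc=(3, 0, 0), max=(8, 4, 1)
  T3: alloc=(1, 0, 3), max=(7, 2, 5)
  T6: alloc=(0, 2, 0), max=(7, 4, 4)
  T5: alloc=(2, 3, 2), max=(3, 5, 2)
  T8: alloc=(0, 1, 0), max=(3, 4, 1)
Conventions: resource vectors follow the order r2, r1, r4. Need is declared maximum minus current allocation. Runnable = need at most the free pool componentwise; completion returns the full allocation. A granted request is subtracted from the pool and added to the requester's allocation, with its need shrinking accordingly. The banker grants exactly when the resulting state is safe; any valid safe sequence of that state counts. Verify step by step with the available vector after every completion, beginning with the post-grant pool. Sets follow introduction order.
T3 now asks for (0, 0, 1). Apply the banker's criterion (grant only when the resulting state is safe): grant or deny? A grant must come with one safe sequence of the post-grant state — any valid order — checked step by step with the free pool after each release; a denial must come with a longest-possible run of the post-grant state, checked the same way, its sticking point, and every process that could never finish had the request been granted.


GRANT: granting preserves safety; a valid post-grant sequence is T5, T7, T2, T4, T8, T3, T6.
Key observation: the transfer keeps a workable pool ((3, 2, 2)); T5 starts the safe sequence.
Verifying the post-grant state step by step:
  pool = (3, 2, 2)
  T5 needs (1, 2, 0) <= (3, 2, 2) -> finishes; pool += (2, 3, 2) = (5, 5, 4)
  T7 needs (1, 4, 2) <= (5, 5, 4) -> finishes; pool += (0, 1, 0) = (5, 6, 4)
  T2 needs (1, 4, 3) <= (5, 6, 4) -> finishes; pool += (0, 2, 0) = (5, 8, 4)
  T4 needs (5, 4, 1) <= (5, 8, 4) -> finishes; pool += (3, 0, 0) = (8, 8, 4)
  T8 needs (3, 3, 1) <= (8, 8, 4) -> finishes; pool += (0, 1, 0) = (8, 9, 4)
  T3 needs (6, 2, 1) <= (8, 9, 4) -> finishes; pool += (1, 0, 4) = (9, 9, 8)
  T6 needs (7, 2, 4) <= (9, 9, 8) -> finishes; pool += (0, 2, 0) = (9, 11, 8)


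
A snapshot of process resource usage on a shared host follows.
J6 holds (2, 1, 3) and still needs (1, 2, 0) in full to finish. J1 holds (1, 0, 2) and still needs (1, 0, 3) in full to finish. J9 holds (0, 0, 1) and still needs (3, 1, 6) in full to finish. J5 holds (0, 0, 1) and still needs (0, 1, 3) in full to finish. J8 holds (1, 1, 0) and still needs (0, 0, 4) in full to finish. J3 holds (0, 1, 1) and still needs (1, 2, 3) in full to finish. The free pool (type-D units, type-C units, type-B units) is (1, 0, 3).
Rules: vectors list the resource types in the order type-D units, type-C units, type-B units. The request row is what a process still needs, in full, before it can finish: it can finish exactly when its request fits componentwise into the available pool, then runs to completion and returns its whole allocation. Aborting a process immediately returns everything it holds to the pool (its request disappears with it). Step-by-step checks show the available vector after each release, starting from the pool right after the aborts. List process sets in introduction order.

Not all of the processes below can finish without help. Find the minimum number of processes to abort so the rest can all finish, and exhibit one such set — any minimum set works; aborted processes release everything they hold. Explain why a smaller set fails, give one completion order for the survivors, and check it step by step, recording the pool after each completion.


Minimum abort set: J3.
Key observation: J6 was stuck for good until J3 gave back (0, 1, 1); in the order shown it finishes at step 5.
Minimality: the empty abort set fails — the state is deadlocked as it stands.
One survivor order: J1, J8, J9, J5, J6. Check, step by step (post-abort pool first):
  pool = (1, 1, 4)
  J1: need (1, 0, 3) fits (1, 1, 4); releases (1, 0, 2), pool now (2, 1, 6)
  J8: need (0, 0, 4) fits (2, 1, 6); releases (1, 1, 0), pool now (3, 2, 6)
  J9: need (3, 1, 6) fits (3, 2, 6); releases (0, 0, 1), pool now (3, 2, 7)
  J5: need (0, 1, 3) fits (3, 2, 7); releases (0, 0, 1), pool now (3, 2, 8)
  J6: need (1, 2, 0) fits (3, 2, 8); releases (2, 1, 3), pool now (5, 3, 11)


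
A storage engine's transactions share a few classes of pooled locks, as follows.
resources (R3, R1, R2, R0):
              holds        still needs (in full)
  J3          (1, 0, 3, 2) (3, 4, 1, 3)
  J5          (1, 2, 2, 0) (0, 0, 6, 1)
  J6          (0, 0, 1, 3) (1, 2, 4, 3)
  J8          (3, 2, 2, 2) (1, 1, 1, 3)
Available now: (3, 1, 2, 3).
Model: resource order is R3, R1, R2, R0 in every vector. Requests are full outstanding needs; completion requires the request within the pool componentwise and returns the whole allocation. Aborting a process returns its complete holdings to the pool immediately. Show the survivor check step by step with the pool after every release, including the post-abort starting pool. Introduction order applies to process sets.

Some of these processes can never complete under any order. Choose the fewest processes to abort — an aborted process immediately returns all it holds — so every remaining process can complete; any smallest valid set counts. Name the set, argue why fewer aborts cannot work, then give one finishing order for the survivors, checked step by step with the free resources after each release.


Minimum abort set: J3.
Key observation: J5 was stuck for good until J3 gave back (1, 0, 3, 2); in the order shown it finishes at step 2.
Why nothing smaller works: aborting no one leaves the state deadlocked as given.
Survivors finish in the order: J8, J5, J6. Verifying each step (pool after the aborts first):
  pool = (4, 1, 5, 5)
  run J8 (needs (1, 1, 1, 3), free (4, 1, 5, 5)); after release of (3, 2, 2, 2) the pool is (7, 3, 7, 7)
  run J5 (needs (0, 0, 6, 1), free (7, 3, 7, 7)); after release of (1, 2, 2, 0) the pool is (8, 5, 9, 7)
  run J6 (needs (1, 2, 4, 3), free (8, 5, 9, 7)); after release of (0, 0, 1, 3) the pool is (8, 5, 10, 10)


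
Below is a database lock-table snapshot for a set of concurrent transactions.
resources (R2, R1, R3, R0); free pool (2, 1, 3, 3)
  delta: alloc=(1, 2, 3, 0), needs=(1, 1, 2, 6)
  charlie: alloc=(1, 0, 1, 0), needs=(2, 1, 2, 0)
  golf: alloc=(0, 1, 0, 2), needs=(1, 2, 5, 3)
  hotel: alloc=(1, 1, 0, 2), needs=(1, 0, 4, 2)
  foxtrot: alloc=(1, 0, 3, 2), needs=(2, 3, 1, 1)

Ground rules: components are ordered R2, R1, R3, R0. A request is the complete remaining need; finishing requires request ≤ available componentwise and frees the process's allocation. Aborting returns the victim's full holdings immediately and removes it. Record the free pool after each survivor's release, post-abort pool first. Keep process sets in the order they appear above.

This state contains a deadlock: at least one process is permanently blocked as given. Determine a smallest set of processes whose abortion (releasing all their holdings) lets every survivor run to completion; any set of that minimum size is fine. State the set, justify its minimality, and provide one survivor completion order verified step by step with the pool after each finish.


The answer: abort delta.
Key observation: the returned (1, 2, 3, 0) from delta is what brings foxtrot — unrunnable before, under any order — into play at step 1.
Minimality: the empty abort set fails — the state is deadlocked as it stands.
One survivor order: foxtrot, golf, charlie, hotel. Step-by-step check (post-abort pool first):
  pool = (3, 3, 6, 3)
  run foxtrot (needs (2, 3, 1, 1), free (3, 3, 6, 3)); after release of (1, 0, 3, 2) the pool is (4, 3, 9, 5)
  run golf (needs (1, 2, 5, 3), free (4, 3, 9, 5)); after release of (0, 1, 0, 2) the pool is (4, 4, 9, 7)
  run charlie (needs (2, 1, 2, 0), free (4, 4, 9, 7)); after release of (1, 0, 1, 0) the pool is (5, 4, 10, 7)
  run hotel (needs (1, 0, 4, 2), free (5, 4, 10, 7)); after release of (1, 1, 0, 2) the pool is (6, 5, 10, 9)
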